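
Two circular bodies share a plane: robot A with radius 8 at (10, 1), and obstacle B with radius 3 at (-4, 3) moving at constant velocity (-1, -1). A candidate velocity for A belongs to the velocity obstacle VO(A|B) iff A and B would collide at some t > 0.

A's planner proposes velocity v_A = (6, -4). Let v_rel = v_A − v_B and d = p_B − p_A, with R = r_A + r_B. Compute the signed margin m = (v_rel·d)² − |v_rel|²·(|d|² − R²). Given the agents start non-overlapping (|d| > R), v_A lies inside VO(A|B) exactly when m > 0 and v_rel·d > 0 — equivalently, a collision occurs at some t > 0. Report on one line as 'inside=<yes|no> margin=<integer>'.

d = (-14, 2),  |d|² = 200;  R = 8+3 = 11,  c = 200−11² = 79
v_rel = (7, -3),  |v_rel|² = 58;  v_rel·d = (7)·(-14) + (-3)·(2) = -104
58·t² + 208·t + 79 = 0  ⇒  m = (-104)² − 58·79 = 6234
m = 6234 > 0,  v_rel·d = -104 < 0  ⇒  outside

inside=no margin=6234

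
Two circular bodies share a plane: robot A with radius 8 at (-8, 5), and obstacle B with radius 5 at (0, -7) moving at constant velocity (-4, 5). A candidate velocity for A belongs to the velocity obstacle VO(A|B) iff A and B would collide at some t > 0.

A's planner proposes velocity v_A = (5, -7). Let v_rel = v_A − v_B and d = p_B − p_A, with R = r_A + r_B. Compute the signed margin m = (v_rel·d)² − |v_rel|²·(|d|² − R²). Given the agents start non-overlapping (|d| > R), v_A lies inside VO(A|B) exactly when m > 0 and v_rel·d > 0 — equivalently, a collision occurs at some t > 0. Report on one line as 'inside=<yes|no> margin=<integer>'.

d = (8, -12),  |d|² = 208;  R = 8+5 = 13,  c = 208−13² = 39
v_rel = (9, -12),  |v_rel|² = 225;  v_rel·d = (9)·(8) + (-12)·(-12) = 216
225·t² − 432·t + 39 = 0  ⇒  m = 216² − 225·39 = 37881
m = 37881 > 0,  v_rel·d = 216 > 0  ⇒  inside

inside=yes margin=37881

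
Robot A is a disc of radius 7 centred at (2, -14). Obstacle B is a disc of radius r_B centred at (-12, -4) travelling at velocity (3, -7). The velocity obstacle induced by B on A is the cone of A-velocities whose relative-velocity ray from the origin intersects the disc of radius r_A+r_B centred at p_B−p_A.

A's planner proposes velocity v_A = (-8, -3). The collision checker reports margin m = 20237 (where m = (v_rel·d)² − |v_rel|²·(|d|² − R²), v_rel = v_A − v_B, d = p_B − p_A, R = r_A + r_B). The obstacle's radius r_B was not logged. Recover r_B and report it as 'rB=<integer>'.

m = 20237
d = (-14, 10);  v_rel = (-11, 4),  |v_rel|² = 137
v_rel×d = (-11)·(10) − (4)·(-14) = -54
since m = R²·137 − (-54)²:  R² = (2916 + 20237) / 137 = 169
R = √169 = 13  ⇒  r_B = 13 − 7 = 6

rB=6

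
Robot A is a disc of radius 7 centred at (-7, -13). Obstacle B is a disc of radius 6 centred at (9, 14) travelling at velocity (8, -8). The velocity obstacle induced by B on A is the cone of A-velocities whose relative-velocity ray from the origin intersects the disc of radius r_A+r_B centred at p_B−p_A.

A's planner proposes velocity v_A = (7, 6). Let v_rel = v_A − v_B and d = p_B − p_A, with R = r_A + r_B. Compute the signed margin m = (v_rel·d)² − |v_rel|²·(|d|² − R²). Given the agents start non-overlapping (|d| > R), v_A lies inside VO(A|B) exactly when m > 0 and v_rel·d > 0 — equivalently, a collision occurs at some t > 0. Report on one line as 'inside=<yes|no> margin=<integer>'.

d = (16, 27),  |d|² = 985;  R = 7+6 = 13,  c = 985−13² = 816
v_rel = (-1, 14),  |v_rel|² = 197;  v_rel·d = (-1)·(16) + (14)·(27) = 362
197·t² − 724·t + 816 = 0  ⇒  m = 362² − 197·816 = -29708
m = -29708 < 0,  v_rel·d = 362 > 0  ⇒  outside

inside=no margin=-29708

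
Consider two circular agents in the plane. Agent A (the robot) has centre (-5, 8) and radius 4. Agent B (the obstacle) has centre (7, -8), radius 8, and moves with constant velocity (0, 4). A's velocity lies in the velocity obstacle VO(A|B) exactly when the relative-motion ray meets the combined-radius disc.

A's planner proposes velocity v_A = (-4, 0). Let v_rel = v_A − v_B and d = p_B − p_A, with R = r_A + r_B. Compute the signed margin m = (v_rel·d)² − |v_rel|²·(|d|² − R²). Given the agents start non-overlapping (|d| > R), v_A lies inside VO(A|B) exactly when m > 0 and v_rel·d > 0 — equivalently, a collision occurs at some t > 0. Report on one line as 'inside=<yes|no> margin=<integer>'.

d = (12, -16),  |d|² = 400;  R = 4+8 = 12,  c = 400−12² = 256
v_rel = (-4, -4),  |v_rel|² = 32;  v_rel·d = (-4)·(12) + (-4)·(-16) = 16
32·t² − 32·t + 256 = 0  ⇒  m = 16² − 32·256 = -7936
m = -7936 < 0,  v_rel·d = 16 > 0  ⇒  outside

inside=no margin=-7936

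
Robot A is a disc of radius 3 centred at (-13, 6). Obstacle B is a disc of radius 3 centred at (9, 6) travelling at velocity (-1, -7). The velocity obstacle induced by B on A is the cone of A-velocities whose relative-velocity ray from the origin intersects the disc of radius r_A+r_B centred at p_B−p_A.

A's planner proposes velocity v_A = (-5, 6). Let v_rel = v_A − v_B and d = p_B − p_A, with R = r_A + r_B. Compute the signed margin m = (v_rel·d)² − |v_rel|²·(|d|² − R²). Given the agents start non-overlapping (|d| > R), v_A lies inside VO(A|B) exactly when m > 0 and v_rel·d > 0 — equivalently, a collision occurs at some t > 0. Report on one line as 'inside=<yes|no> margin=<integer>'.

d = (22, 0),  |d|² = 484;  R = 3+3 = 6,  c = 484−6² = 448
v_rel = (-4, 13),  |v_rel|² = 185;  v_rel·d = (-4)·(22) + (13)·(0) = -88
185·t² + 176·t + 448 = 0  ⇒  m = (-88)² − 185·448 = -75136
m = -75136 < 0,  v_rel·d = -88 < 0  ⇒  outside

inside=no margin=-75136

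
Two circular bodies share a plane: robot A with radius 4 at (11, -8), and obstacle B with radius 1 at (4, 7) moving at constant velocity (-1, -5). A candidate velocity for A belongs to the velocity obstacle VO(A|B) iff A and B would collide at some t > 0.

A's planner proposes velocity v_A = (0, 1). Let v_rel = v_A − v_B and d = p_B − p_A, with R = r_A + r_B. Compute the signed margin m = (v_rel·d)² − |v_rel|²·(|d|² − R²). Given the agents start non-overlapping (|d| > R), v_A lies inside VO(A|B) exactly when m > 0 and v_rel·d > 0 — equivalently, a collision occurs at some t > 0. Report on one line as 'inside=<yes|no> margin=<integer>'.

d = (-7, 15),  |d|² = 274;  R = 4+1 = 5,  c = 274−5² = 249
v_rel = (1, 6),  |v_rel|² = 37;  v_rel·d = (1)·(-7) + (6)·(15) = 83
37·t² − 166·t + 249 = 0  ⇒  m = 83² − 37·249 = -2324
m = -2324 < 0,  v_rel·d = 83 > 0  ⇒  outside

inside=no margin=-2324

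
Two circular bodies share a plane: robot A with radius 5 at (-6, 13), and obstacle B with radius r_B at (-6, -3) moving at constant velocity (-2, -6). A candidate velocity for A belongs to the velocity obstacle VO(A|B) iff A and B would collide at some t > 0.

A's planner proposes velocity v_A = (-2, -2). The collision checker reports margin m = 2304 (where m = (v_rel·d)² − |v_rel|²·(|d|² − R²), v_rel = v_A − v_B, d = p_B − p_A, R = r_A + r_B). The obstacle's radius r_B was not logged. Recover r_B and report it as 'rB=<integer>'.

m = 2304
d = (0, -16);  v_rel = (0, 4),  |v_rel|² = 16
v_rel×d = (0)·(-16) − (4)·(0) = 0
since m = R²·16 − 0²:  R² = (0 + 2304) / 16 = 144
R = √144 = 12  ⇒  r_B = 12 − 5 = 7

rB=7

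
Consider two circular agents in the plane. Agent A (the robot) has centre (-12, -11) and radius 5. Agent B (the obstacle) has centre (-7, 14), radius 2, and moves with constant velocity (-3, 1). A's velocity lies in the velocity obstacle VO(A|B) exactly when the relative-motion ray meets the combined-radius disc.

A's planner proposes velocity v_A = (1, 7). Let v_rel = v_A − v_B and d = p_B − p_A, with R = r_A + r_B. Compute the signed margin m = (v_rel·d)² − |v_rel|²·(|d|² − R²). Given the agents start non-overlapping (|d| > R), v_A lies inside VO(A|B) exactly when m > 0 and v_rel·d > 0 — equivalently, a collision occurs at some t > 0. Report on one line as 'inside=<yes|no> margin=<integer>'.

d = (5, 25),  |d|² = 650;  R = 5+2 = 7,  c = 650−7² = 601
v_rel = (4, 6),  |v_rel|² = 52;  v_rel·d = (4)·(5) + (6)·(25) = 170
52·t² − 340·t + 601 = 0  ⇒  m = 170² − 52·601 = -2352
m = -2352 < 0,  v_rel·d = 170 > 0  ⇒  outside

inside=no margin=-2352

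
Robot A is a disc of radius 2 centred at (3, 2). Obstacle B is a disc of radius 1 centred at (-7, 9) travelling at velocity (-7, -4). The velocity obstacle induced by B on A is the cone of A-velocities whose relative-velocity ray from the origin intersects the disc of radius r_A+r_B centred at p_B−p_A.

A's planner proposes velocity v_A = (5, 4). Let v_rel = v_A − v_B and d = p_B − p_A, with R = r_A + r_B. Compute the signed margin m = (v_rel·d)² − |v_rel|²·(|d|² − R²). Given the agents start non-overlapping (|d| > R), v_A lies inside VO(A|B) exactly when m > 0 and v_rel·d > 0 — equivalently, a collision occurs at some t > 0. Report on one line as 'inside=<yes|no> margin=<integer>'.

d = (-10, 7),  |d|² = 149;  R = 2+1 = 3,  c = 149−3² = 140
v_rel = (12, 8),  |v_rel|² = 208;  v_rel·d = (12)·(-10) + (8)·(7) = -64
208·t² + 128·t + 140 = 0  ⇒  m = (-64)² − 208·140 = -25024
m = -25024 < 0,  v_rel·d = -64 < 0  ⇒  outside

inside=no margin=-25024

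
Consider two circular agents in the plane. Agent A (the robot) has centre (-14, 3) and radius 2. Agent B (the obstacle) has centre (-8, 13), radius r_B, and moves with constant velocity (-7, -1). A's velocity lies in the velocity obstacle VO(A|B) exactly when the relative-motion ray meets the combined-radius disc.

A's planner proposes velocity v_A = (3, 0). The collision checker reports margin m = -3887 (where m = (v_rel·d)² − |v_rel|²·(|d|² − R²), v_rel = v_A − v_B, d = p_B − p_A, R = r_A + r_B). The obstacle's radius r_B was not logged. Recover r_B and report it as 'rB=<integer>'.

m = -3887
d = (6, 10);  v_rel = (10, 1),  |v_rel|² = 101
v_rel×d = (10)·(10) − (1)·(6) = 94
since m = R²·101 − 94²:  R² = (8836 + -3887) / 101 = 49
R = √49 = 7  ⇒  r_B = 7 − 2 = 5

rB=5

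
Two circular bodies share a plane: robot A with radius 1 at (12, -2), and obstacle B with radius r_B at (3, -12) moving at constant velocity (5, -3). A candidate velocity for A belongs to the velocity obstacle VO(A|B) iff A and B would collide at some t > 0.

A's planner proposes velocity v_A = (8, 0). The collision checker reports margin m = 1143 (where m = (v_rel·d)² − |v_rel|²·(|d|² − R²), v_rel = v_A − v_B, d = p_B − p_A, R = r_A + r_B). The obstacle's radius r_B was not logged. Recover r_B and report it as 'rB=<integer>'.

m = 1143
d = (-9, -10);  v_rel = (3, 3),  |v_rel|² = 18
v_rel×d = (3)·(-10) − (3)·(-9) = -3
since m = R²·18 − (-3)²:  R² = (9 + 1143) / 18 = 64
R = √64 = 8  ⇒  r_B = 8 − 1 = 7

rB=7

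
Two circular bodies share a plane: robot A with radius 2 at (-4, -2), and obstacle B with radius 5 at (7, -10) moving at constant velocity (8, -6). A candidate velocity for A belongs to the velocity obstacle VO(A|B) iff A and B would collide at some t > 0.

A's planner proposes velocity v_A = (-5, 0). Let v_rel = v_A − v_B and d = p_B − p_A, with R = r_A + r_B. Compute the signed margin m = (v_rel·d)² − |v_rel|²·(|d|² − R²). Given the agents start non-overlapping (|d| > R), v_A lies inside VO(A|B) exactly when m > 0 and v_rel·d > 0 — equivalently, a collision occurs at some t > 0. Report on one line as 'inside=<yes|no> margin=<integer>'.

d = (11, -8),  |d|² = 185;  R = 2+5 = 7,  c = 185−7² = 136
v_rel = (-13, 6),  |v_rel|² = 205;  v_rel·d = (-13)·(11) + (6)·(-8) = -191
205·t² + 382·t + 136 = 0  ⇒  m = (-191)² − 205·136 = 8601
m = 8601 > 0,  v_rel·d = -191 < 0  ⇒  outside

inside=no margin=8601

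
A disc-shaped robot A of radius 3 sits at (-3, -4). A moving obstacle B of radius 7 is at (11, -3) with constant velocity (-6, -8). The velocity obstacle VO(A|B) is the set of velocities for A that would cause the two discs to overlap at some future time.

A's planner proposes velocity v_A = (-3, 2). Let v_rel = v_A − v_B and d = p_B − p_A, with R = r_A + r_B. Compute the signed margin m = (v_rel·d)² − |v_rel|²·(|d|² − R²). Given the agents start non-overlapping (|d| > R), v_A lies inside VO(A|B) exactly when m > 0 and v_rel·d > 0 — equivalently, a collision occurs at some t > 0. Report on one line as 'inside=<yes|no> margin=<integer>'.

d = (14, 1),  |d|² = 197;  R = 3+7 = 10,  c = 197−10² = 97
v_rel = (3, 10),  |v_rel|² = 109;  v_rel·d = (3)·(14) + (10)·(1) = 52
109·t² − 104·t + 97 = 0  ⇒  m = 52² − 109·97 = -7869
m = -7869 < 0,  v_rel·d = 52 > 0  ⇒  outside

inside=no margin=-7869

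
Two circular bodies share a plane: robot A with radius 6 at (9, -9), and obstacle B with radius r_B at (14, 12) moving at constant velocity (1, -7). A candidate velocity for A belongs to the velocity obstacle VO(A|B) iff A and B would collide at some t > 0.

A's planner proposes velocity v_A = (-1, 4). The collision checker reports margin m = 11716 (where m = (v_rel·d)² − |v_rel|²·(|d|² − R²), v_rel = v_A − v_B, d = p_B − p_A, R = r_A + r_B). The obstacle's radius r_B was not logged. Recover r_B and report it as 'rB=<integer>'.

m = 11716
d = (5, 21);  v_rel = (-2, 11),  |v_rel|² = 125
v_rel×d = (-2)·(21) − (11)·(5) = -97
since m = R²·125 − (-97)²:  R² = (9409 + 11716) / 125 = 169
R = √169 = 13  ⇒  r_B = 13 − 6 = 7

rB=7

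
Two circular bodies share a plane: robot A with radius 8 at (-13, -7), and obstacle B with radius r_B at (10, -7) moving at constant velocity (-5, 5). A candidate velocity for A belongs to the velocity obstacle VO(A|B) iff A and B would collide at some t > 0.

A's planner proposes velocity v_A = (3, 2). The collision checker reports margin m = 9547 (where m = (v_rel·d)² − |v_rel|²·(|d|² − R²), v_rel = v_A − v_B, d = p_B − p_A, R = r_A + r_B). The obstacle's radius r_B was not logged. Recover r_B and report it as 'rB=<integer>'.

m = 9547
d = (23, 0);  v_rel = (8, -3),  |v_rel|² = 73
v_rel×d = (8)·(0) − (-3)·(23) = 69
since m = R²·73 − 69²:  R² = (4761 + 9547) / 73 = 196
R = √196 = 14  ⇒  r_B = 14 − 8 = 6

rB=6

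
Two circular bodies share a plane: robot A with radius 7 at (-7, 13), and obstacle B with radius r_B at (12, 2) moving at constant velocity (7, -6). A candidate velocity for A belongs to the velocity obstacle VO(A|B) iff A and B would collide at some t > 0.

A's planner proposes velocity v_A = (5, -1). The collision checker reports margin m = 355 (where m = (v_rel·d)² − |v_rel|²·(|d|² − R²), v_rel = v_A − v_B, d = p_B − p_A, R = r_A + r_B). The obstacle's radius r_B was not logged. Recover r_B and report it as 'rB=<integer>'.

m = 355
d = (19, -11);  v_rel = (-2, 5),  |v_rel|² = 29
v_rel×d = (-2)·(-11) − (5)·(19) = -73
since m = R²·29 − (-73)²:  R² = (5329 + 355) / 29 = 196
R = √196 = 14  ⇒  r_B = 14 − 7 = 7

rB=7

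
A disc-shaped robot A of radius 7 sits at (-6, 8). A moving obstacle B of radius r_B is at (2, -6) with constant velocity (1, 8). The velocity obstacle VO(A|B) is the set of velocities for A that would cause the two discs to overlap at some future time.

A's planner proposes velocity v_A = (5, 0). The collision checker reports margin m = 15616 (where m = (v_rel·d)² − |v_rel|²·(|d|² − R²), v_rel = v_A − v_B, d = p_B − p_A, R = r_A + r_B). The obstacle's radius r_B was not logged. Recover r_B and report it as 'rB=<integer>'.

m = 15616
d = (8, -14);  v_rel = (4, -8),  |v_rel|² = 80
v_rel×d = (4)·(-14) − (-8)·(8) = 8
since m = R²·80 − 8²:  R² = (64 + 15616) / 80 = 196
R = √196 = 14  ⇒  r_B = 14 − 7 = 7

rB=7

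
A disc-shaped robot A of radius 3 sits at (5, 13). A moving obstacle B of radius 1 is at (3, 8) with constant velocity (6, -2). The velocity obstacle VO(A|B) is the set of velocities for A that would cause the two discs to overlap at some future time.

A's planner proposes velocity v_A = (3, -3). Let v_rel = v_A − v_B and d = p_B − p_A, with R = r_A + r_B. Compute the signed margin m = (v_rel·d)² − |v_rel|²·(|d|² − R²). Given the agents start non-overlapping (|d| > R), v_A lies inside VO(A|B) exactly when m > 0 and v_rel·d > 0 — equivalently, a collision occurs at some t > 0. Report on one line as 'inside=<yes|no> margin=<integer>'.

d = (-2, -5),  |d|² = 29;  R = 3+1 = 4,  c = 29−4² = 13
v_rel = (-3, -1),  |v_rel|² = 10;  v_rel·d = (-3)·(-2) + (-1)·(-5) = 11
10·t² − 22·t + 13 = 0  ⇒  m = 11² − 10·13 = -9
m = -9 < 0,  v_rel·d = 11 > 0  ⇒  outside

inside=no margin=-9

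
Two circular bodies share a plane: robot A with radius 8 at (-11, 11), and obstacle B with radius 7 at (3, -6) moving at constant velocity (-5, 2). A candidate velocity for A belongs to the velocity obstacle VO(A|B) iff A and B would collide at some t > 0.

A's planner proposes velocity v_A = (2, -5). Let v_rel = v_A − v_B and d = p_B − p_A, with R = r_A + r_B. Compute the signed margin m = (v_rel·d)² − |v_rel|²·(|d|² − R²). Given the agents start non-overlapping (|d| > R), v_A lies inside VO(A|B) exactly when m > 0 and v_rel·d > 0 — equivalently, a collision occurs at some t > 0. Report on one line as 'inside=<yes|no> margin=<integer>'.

d = (14, -17),  |d|² = 485;  R = 8+7 = 15,  c = 485−15² = 260
v_rel = (7, -7),  |v_rel|² = 98;  v_rel·d = (7)·(14) + (-7)·(-17) = 217
98·t² − 434·t + 260 = 0  ⇒  m = 217² − 98·260 = 21609
m = 21609 > 0,  v_rel·d = 217 > 0  ⇒  inside

inside=yes margin=21609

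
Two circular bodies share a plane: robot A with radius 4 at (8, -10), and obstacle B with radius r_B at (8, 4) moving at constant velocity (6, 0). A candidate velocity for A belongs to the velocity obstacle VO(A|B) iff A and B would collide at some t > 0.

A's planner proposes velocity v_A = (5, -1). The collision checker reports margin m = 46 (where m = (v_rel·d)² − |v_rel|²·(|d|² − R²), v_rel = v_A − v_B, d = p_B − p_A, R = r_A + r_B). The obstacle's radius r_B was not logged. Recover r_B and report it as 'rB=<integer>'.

m = 46
d = (0, 14);  v_rel = (-1, -1),  |v_rel|² = 2
v_rel×d = (-1)·(14) − (-1)·(0) = -14
since m = R²·2 − (-14)²:  R² = (196 + 46) / 2 = 121
R = √121 = 11  ⇒  r_B = 11 − 4 = 7

rB=7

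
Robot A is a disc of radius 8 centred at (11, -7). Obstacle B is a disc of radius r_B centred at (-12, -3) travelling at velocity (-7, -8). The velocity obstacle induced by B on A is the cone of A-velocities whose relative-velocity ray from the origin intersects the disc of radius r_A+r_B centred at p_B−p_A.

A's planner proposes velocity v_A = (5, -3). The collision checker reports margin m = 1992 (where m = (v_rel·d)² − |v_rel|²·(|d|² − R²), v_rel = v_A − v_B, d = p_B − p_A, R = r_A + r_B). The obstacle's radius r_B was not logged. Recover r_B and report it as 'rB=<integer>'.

m = 1992
d = (-23, 4);  v_rel = (12, 5),  |v_rel|² = 169
v_rel×d = (12)·(4) − (5)·(-23) = 163
since m = R²·169 − 163²:  R² = (26569 + 1992) / 169 = 169
R = √169 = 13  ⇒  r_B = 13 − 8 = 5

rB=5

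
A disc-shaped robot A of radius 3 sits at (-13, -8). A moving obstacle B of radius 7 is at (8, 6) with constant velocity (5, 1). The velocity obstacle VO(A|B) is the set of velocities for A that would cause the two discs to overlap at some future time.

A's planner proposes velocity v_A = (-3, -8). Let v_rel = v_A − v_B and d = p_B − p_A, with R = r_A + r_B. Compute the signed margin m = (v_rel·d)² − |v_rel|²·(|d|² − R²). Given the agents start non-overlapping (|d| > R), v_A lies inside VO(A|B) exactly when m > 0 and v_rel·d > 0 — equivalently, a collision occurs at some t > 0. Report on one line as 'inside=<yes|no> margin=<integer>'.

d = (21, 14),  |d|² = 637;  R = 3+7 = 10,  c = 637−10² = 537
v_rel = (-8, -9),  |v_rel|² = 145;  v_rel·d = (-8)·(21) + (-9)·(14) = -294
145·t² + 588·t + 537 = 0  ⇒  m = (-294)² − 145·537 = 8571
m = 8571 > 0,  v_rel·d = -294 < 0  ⇒  outside

inside=no margin=8571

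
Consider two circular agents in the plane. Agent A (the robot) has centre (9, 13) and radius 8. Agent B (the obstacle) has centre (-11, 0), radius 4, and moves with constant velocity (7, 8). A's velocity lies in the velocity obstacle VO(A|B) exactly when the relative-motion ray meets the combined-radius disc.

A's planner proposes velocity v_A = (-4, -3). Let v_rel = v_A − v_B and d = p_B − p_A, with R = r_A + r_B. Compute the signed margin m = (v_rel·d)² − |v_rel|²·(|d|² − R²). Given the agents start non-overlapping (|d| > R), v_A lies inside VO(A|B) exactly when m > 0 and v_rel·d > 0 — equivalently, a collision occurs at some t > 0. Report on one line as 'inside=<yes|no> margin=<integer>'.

d = (-20, -13),  |d|² = 569;  R = 8+4 = 12,  c = 569−12² = 425
v_rel = (-11, -11),  |v_rel|² = 242;  v_rel·d = (-11)·(-20) + (-11)·(-13) = 363
242·t² − 726·t + 425 = 0  ⇒  m = 363² − 242·425 = 28919
m = 28919 > 0,  v_rel·d = 363 > 0  ⇒  inside

inside=yes margin=28919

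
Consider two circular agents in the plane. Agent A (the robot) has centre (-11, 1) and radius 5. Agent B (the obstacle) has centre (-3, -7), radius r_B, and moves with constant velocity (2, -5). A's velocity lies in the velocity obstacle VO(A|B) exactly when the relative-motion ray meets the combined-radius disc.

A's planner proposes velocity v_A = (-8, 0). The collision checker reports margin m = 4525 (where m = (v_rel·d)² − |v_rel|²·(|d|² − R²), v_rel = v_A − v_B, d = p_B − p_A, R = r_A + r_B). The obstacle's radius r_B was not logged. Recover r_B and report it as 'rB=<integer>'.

m = 4525
d = (8, -8);  v_rel = (-10, 5),  |v_rel|² = 125
v_rel×d = (-10)·(-8) − (5)·(8) = 40
since m = R²·125 − 40²:  R² = (1600 + 4525) / 125 = 49
R = √49 = 7  ⇒  r_B = 7 − 5 = 2

rB=2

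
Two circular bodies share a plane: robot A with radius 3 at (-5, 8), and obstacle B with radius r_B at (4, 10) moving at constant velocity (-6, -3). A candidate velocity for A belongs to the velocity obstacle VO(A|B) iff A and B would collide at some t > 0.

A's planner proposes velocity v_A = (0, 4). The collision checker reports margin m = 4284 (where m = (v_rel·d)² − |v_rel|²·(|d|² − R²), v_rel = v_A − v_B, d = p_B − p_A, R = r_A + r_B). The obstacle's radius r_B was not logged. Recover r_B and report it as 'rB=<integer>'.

m = 4284
d = (9, 2);  v_rel = (6, 7),  |v_rel|² = 85
v_rel×d = (6)·(2) − (7)·(9) = -51
since m = R²·85 − (-51)²:  R² = (2601 + 4284) / 85 = 81
R = √81 = 9  ⇒  r_B = 9 − 3 = 6

rB=6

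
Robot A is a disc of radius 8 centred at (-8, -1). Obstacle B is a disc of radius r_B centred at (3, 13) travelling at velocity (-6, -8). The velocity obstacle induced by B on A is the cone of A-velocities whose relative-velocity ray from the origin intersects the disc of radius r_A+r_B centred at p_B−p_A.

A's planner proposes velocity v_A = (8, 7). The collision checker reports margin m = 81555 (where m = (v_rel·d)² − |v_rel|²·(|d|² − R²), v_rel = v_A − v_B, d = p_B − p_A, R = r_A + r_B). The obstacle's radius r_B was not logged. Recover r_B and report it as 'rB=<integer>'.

m = 81555
d = (11, 14);  v_rel = (14, 15),  |v_rel|² = 421
v_rel×d = (14)·(14) − (15)·(11) = 31
since m = R²·421 − 31²:  R² = (961 + 81555) / 421 = 196
R = √196 = 14  ⇒  r_B = 14 − 8 = 6

rB=6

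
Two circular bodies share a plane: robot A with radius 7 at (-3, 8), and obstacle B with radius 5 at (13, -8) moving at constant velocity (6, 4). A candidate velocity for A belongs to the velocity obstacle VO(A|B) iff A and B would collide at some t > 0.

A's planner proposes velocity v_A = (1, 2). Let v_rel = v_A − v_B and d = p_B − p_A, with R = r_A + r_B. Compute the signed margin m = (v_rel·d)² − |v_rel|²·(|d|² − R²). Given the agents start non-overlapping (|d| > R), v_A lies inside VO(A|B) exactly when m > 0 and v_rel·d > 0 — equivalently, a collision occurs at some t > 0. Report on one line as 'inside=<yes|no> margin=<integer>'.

d = (16, -16),  |d|² = 512;  R = 7+5 = 12,  c = 512−12² = 368
v_rel = (-5, -2),  |v_rel|² = 29;  v_rel·d = (-5)·(16) + (-2)·(-16) = -48
29·t² + 96·t + 368 = 0  ⇒  m = (-48)² − 29·368 = -8368
m = -8368 < 0,  v_rel·d = -48 < 0  ⇒  outside

inside=no margin=-8368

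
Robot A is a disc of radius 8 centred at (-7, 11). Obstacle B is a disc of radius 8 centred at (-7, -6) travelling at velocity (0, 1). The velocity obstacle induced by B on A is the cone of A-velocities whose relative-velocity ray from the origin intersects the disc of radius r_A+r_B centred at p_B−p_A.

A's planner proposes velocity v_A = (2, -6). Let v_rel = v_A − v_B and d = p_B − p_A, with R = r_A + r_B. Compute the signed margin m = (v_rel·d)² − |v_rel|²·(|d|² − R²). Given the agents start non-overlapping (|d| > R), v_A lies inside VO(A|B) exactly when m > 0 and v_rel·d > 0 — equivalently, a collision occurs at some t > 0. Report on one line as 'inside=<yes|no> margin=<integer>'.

d = (0, -17),  |d|² = 289;  R = 8+8 = 16,  c = 289−16² = 33
v_rel = (2, -7),  |v_rel|² = 53;  v_rel·d = (2)·(0) + (-7)·(-17) = 119
53·t² − 238·t + 33 = 0  ⇒  m = 119² − 53·33 = 12412
m = 12412 > 0,  v_rel·d = 119 > 0  ⇒  inside

inside=yes margin=12412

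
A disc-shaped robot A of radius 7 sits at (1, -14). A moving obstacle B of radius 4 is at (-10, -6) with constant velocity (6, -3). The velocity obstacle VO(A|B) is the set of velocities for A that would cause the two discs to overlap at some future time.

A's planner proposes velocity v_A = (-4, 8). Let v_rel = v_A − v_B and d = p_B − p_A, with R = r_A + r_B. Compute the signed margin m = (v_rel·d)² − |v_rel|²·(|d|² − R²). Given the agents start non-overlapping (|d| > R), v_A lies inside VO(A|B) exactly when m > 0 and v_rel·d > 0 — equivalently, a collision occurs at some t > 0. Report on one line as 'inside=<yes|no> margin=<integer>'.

d = (-11, 8),  |d|² = 185;  R = 7+4 = 11,  c = 185−11² = 64
v_rel = (-10, 11),  |v_rel|² = 221;  v_rel·d = (-10)·(-11) + (11)·(8) = 198
221·t² − 396·t + 64 = 0  ⇒  m = 198² − 221·64 = 25060
m = 25060 > 0,  v_rel·d = 198 > 0  ⇒  inside

inside=yes margin=25060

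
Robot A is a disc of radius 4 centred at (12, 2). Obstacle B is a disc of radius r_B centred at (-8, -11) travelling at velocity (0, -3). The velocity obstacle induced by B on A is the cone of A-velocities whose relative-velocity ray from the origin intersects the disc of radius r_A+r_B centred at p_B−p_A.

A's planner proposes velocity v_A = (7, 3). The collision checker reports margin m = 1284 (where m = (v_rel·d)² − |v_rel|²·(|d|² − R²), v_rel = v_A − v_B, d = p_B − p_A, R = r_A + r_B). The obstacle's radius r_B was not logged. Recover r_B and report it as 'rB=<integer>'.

m = 1284
d = (-20, -13);  v_rel = (7, 6),  |v_rel|² = 85
v_rel×d = (7)·(-13) − (6)·(-20) = 29
since m = R²·85 − 29²:  R² = (841 + 1284) / 85 = 25
R = √25 = 5  ⇒  r_B = 5 − 4 = 1

rB=1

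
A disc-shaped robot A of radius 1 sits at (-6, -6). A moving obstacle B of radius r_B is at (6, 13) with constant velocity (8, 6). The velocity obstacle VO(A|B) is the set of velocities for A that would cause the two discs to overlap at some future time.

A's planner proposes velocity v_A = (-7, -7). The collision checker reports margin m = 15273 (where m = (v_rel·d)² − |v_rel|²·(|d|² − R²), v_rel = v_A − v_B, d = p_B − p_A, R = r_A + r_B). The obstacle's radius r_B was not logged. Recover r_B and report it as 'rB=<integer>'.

m = 15273
d = (12, 19);  v_rel = (-15, -13),  |v_rel|² = 394
v_rel×d = (-15)·(19) − (-13)·(12) = -129
since m = R²·394 − (-129)²:  R² = (16641 + 15273) / 394 = 81
R = √81 = 9  ⇒  r_B = 9 − 1 = 8

rB=8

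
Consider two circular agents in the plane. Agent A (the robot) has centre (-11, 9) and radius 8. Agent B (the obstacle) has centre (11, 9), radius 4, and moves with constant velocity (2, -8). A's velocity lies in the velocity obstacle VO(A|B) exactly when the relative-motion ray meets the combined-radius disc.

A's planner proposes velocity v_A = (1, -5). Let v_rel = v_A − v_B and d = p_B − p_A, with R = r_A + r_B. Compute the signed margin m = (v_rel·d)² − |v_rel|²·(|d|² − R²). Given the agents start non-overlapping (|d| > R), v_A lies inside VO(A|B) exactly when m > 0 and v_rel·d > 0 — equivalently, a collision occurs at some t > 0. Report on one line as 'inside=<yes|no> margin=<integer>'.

d = (22, 0),  |d|² = 484;  R = 8+4 = 12,  c = 484−12² = 340
v_rel = (-1, 3),  |v_rel|² = 10;  v_rel·d = (-1)·(22) + (3)·(0) = -22
10·t² + 44·t + 340 = 0  ⇒  m = (-22)² − 10·340 = -2916
m = -2916 < 0,  v_rel·d = -22 < 0  ⇒  outside

inside=no margin=-2916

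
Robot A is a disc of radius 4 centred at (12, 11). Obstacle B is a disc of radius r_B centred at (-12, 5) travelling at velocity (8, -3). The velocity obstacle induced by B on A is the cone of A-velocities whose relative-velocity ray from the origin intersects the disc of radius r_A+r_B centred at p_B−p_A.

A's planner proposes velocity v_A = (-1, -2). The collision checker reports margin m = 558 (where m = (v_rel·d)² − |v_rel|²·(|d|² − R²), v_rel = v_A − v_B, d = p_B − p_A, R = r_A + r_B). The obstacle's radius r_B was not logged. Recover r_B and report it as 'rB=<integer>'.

m = 558
d = (-24, -6);  v_rel = (-9, 1),  |v_rel|² = 82
v_rel×d = (-9)·(-6) − (1)·(-24) = 78
since m = R²·82 − 78²:  R² = (6084 + 558) / 82 = 81
R = √81 = 9  ⇒  r_B = 9 − 4 = 5

rB=5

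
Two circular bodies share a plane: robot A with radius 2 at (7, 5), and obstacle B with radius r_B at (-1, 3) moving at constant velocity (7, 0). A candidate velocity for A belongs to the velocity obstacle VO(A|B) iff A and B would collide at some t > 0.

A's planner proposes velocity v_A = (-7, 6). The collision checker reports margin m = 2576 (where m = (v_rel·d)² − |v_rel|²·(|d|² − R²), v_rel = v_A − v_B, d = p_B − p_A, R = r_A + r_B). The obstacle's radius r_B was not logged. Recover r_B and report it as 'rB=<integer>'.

m = 2576
d = (-8, -2);  v_rel = (-14, 6),  |v_rel|² = 232
v_rel×d = (-14)·(-2) − (6)·(-8) = 76
since m = R²·232 − 76²:  R² = (5776 + 2576) / 232 = 36
R = √36 = 6  ⇒  r_B = 6 − 2 = 4

rB=4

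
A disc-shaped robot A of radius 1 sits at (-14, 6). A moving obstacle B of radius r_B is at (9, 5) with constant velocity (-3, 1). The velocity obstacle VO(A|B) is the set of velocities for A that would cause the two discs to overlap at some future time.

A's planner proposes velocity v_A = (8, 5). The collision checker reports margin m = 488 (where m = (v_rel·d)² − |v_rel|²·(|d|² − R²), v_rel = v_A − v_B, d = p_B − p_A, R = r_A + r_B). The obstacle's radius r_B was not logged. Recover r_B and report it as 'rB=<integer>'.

m = 488
d = (23, -1);  v_rel = (11, 4),  |v_rel|² = 137
v_rel×d = (11)·(-1) − (4)·(23) = -103
since m = R²·137 − (-103)²:  R² = (10609 + 488) / 137 = 81
R = √81 = 9  ⇒  r_B = 9 − 1 = 8

rB=8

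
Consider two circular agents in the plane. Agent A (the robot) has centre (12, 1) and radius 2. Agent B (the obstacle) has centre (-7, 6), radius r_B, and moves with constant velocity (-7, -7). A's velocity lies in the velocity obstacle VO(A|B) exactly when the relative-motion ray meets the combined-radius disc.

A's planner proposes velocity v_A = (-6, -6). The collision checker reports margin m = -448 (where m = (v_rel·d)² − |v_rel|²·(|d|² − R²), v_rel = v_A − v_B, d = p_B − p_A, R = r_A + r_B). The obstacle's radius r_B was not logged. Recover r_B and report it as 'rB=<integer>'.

m = -448
d = (-19, 5);  v_rel = (1, 1),  |v_rel|² = 2
v_rel×d = (1)·(5) − (1)·(-19) = 24
since m = R²·2 − 24²:  R² = (576 + -448) / 2 = 64
R = √64 = 8  ⇒  r_B = 8 − 2 = 6

rB=6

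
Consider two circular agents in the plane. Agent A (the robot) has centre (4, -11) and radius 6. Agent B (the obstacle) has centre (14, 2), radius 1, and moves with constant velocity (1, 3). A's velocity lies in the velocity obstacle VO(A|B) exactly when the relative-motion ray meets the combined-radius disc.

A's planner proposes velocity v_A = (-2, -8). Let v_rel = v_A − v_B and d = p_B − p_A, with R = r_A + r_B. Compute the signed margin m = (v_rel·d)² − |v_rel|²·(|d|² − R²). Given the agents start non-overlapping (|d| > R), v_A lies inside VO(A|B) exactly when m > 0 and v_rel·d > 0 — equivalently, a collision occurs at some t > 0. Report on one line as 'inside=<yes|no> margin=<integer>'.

d = (10, 13),  |d|² = 269;  R = 6+1 = 7,  c = 269−7² = 220
v_rel = (-3, -11),  |v_rel|² = 130;  v_rel·d = (-3)·(10) + (-11)·(13) = -173
130·t² + 346·t + 220 = 0  ⇒  m = (-173)² − 130·220 = 1329
m = 1329 > 0,  v_rel·d = -173 < 0  ⇒  outside

inside=no margin=1329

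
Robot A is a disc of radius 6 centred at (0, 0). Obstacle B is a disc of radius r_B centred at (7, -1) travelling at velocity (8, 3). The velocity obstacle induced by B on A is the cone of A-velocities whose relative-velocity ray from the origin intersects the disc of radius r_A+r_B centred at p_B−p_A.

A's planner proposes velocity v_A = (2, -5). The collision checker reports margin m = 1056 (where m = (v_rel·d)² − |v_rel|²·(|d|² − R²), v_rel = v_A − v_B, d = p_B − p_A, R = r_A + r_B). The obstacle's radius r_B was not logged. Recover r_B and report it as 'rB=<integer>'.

m = 1056
d = (7, -1);  v_rel = (-6, -8),  |v_rel|² = 100
v_rel×d = (-6)·(-1) − (-8)·(7) = 62
since m = R²·100 − 62²:  R² = (3844 + 1056) / 100 = 49
R = √49 = 7  ⇒  r_B = 7 − 6 = 1

rB=1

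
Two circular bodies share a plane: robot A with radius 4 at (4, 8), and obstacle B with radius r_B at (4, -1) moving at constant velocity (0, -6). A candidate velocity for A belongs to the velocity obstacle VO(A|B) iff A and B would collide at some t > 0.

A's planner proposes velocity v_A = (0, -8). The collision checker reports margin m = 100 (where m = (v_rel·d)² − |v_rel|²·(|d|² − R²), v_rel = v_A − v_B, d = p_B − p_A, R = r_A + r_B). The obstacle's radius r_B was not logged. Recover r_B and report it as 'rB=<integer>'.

m = 100
d = (0, -9);  v_rel = (0, -2),  |v_rel|² = 4
v_rel×d = (0)·(-9) − (-2)·(0) = 0
since m = R²·4 − 0²:  R² = (0 + 100) / 4 = 25
R = √25 = 5  ⇒  r_B = 5 − 4 = 1

rB=1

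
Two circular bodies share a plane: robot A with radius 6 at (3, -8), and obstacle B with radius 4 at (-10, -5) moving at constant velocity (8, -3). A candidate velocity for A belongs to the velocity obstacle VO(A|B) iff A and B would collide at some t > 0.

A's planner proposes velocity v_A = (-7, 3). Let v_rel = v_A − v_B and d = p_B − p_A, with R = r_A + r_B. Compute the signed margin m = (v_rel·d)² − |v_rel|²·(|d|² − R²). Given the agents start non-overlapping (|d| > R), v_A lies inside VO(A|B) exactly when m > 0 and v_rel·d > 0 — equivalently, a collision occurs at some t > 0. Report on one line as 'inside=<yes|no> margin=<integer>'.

d = (-13, 3),  |d|² = 178;  R = 6+4 = 10,  c = 178−10² = 78
v_rel = (-15, 6),  |v_rel|² = 261;  v_rel·d = (-15)·(-13) + (6)·(3) = 213
261·t² − 426·t + 78 = 0  ⇒  m = 213² − 261·78 = 25011
m = 25011 > 0,  v_rel·d = 213 > 0  ⇒  inside

inside=yes margin=25011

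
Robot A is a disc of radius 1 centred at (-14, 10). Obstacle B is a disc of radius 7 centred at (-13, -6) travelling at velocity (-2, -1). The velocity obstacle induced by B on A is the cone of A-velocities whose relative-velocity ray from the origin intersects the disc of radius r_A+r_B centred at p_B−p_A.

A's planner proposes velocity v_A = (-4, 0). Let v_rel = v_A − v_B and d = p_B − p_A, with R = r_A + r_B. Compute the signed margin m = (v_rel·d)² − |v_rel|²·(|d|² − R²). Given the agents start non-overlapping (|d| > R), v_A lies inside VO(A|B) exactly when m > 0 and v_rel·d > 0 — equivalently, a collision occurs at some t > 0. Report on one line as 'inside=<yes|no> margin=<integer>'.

d = (1, -16),  |d|² = 257;  R = 1+7 = 8,  c = 257−8² = 193
v_rel = (-2, 1),  |v_rel|² = 5;  v_rel·d = (-2)·(1) + (1)·(-16) = -18
5·t² + 36·t + 193 = 0  ⇒  m = (-18)² − 5·193 = -641
m = -641 < 0,  v_rel·d = -18 < 0  ⇒  outside

inside=no margin=-641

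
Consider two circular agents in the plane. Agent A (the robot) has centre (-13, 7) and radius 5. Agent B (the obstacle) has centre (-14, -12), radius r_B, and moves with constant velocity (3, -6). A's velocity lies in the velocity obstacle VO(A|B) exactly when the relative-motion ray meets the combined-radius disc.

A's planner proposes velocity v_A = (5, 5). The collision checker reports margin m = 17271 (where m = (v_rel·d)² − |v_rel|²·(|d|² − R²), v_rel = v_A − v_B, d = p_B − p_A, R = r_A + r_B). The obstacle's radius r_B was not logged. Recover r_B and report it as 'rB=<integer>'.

m = 17271
d = (-1, -19);  v_rel = (2, 11),  |v_rel|² = 125
v_rel×d = (2)·(-19) − (11)·(-1) = -27
since m = R²·125 − (-27)²:  R² = (729 + 17271) / 125 = 144
R = √144 = 12  ⇒  r_B = 12 − 5 = 7

rB=7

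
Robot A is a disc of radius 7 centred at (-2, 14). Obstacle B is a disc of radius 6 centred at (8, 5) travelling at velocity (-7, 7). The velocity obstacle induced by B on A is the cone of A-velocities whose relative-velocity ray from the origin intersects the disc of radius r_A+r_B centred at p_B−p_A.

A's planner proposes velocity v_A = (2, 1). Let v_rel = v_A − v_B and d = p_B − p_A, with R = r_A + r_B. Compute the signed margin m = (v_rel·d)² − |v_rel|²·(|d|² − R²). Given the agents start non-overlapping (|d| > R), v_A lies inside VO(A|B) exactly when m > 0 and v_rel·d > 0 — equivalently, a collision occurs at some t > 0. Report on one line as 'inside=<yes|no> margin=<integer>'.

d = (10, -9),  |d|² = 181;  R = 7+6 = 13,  c = 181−13² = 12
v_rel = (9, -6),  |v_rel|² = 117;  v_rel·d = (9)·(10) + (-6)·(-9) = 144
117·t² − 288·t + 12 = 0  ⇒  m = 144² − 117·12 = 19332
m = 19332 > 0,  v_rel·d = 144 > 0  ⇒  inside

inside=yes margin=19332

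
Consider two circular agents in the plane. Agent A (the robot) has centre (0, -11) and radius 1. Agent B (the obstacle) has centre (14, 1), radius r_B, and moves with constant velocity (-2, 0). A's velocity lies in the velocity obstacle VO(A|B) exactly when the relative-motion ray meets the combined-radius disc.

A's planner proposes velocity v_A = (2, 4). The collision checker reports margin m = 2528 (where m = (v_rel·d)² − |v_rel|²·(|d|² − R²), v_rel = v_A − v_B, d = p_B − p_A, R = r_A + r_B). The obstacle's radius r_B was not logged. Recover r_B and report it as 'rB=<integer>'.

m = 2528
d = (14, 12);  v_rel = (4, 4),  |v_rel|² = 32
v_rel×d = (4)·(12) − (4)·(14) = -8
since m = R²·32 − (-8)²:  R² = (64 + 2528) / 32 = 81
R = √81 = 9  ⇒  r_B = 9 − 1 = 8

rB=8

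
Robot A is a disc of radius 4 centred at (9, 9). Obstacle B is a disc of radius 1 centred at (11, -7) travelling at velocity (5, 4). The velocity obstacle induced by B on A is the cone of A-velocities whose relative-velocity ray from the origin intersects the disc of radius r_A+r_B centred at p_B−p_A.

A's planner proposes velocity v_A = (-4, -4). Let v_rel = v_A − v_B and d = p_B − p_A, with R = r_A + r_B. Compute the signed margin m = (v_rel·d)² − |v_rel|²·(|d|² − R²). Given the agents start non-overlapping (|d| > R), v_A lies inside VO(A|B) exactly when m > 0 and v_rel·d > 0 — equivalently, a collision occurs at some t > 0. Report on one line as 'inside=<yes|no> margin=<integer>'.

d = (2, -16),  |d|² = 260;  R = 4+1 = 5,  c = 260−5² = 235
v_rel = (-9, -8),  |v_rel|² = 145;  v_rel·d = (-9)·(2) + (-8)·(-16) = 110
145·t² − 220·t + 235 = 0  ⇒  m = 110² − 145·235 = -21975
m = -21975 < 0,  v_rel·d = 110 > 0  ⇒  outside

inside=no margin=-21975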